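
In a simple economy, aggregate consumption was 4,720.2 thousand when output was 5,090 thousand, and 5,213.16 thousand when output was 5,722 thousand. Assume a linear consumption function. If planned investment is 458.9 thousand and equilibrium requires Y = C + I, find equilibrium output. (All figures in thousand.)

Y = 5495

MPC = (5213.16 − 4720.2)/(5722 − 5090) = 492.96/632 = 0.78
a = 4720.2 − 0.78(5090) = 750
Equilibrium: Y = 750 + 0.78Y + 458.9
0.22Y = 1208.9, so Y = 1208.9/0.22 = 5495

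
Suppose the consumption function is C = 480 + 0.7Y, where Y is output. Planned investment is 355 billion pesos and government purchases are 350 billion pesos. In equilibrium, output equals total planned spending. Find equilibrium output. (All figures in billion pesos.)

Y = C + I + G = 480 + 0.7Y + 355 + 350
Y − 0.7Y = 1185
0.3Y = 1185, so Y = 1185/0.3 = 3950

Y = 3950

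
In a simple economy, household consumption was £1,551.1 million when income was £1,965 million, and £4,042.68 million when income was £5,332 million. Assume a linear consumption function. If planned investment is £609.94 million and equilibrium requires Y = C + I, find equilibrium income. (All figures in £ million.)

Y = 2719

MPC = (4042.68 − 1551.1)/(5332 − 1965) = 2491.58/3367 = 0.74
a = 1551.1 − 0.74(1965) = 97
Equilibrium: Y = 97 + 0.74Y + 609.94
0.26Y = 706.94, so Y = 706.94/0.26 = 2719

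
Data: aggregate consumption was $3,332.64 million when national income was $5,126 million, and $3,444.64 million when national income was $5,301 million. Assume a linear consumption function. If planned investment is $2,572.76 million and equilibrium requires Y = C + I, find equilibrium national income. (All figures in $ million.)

Y = 7291

MPC = (3444.64 − 3332.64)/(5301 − 5126) = 112/175 = 0.64
a = 3332.64 − 0.64(5126) = 52
Equilibrium: Y = 52 + 0.64Y + 2572.76
0.36Y = 2624.76, so Y = 2624.76/0.36 = 7291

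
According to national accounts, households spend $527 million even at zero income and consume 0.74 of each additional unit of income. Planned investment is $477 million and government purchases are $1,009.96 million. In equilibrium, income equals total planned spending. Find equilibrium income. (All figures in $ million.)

Y = C + I + G = 527 + 0.74Y + 477 + 1009.96
Y − 0.74Y = 2013.96
0.26Y = 2013.96, so Y = 2013.96/0.26 = 7746

Y = 7746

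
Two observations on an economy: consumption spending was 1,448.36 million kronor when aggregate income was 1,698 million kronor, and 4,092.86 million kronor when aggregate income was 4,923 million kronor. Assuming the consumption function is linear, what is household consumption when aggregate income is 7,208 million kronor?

MPC = (4092.86 − 1448.36)/(4923 − 1698) = 2644.5/3225 = 0.82
a = 1448.36 − 0.82(1698) = 1448.36 − 1392.36 = 56
C = 56 + 0.82(7208) = 56 + 5910.56 = 5966.56

C = 5966.56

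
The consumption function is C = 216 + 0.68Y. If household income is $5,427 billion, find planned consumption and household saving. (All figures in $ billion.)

C = 3906.36; S = 1520.64

C = 216 + 0.68(5427) = 216 + 3690.36 = 3906.36
S = Y − C = 5427 − 3906.36 = 1520.64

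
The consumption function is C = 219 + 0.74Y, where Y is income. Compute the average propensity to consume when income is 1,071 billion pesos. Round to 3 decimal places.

APC = 0.944

C = 219 + 0.74(1071) = 1011.54
APC = C/Y = 1011.54/1071 = 0.944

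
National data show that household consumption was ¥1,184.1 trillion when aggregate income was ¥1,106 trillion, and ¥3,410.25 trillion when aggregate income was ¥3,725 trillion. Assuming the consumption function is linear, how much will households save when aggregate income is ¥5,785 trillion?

MPC = (3410.25 − 1184.1)/(3725 − 1106) = 2226.15/2619 = 0.85
a = 1184.1 − 0.85(1106) = 1184.1 − 940.1 = 244
C = 244 + 0.85(5785) = 5161.25
S = 5785 − 5161.25 = 623.75

S = 623.75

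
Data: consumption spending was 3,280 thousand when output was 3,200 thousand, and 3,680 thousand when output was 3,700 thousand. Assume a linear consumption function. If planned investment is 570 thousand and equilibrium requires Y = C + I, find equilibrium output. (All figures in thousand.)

MPC = (3680 − 3280)/(3700 − 3200) = 400/500 = 0.8
a = 3280 − 0.8(3200) = 720
Equilibrium: Y = 720 + 0.8Y + 570
0.2Y = 1290, so Y = 1290/0.2 = 6450

Y = 6450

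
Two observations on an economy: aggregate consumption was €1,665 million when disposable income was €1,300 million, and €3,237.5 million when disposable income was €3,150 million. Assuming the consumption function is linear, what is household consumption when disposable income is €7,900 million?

C = 7275

MPC = (3237.5 − 1665)/(3150 − 1300) = 1572.5/1850 = 0.85
a = 1665 − 0.85(1300) = 1665 − 1105 = 560
C = 560 + 0.85(7900) = 560 + 6715 = 7275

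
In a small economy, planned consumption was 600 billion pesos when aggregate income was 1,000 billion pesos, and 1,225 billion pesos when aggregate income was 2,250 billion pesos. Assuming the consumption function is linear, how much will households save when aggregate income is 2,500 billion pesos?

S = 1150

MPC = (1225 − 600)/(2250 − 1000) = 625/1250 = 0.5
a = 600 − 0.5(1000) = 600 − 500 = 100
C = 100 + 0.5(2500) = 1350
S = 2500 − 1350 = 1150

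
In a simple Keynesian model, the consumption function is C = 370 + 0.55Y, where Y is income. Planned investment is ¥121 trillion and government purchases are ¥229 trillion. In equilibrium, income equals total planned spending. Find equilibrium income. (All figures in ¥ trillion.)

Y = C + I + G = 370 + 0.55Y + 121 + 229
Y − 0.55Y = 720
0.45Y = 720, so Y = 720/0.45 = 1600

Y = 1600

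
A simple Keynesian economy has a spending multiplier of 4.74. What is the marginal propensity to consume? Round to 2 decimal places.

k = 1/(1 − MPC), so 1 − MPC = 1/k = 1/4.74 = 0.2110
MPC = 1 − 0.2110 = 0.79

MPC = 0.79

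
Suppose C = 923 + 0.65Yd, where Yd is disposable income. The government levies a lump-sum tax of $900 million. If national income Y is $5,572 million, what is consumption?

C = 3959.8

Yd = Y − T = 5572 − 900 = 4672
C = 923 + 0.65(4672) = 923 + 3036.8 = 3959.8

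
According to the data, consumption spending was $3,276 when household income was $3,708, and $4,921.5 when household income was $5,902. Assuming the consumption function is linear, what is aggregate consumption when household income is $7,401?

MPC = (4921.5 − 3276)/(5902 − 3708) = 1645.5/2194 = 0.75
a = 3276 − 0.75(3708) = 3276 − 2781 = 495
C = 495 + 0.75(7401) = 495 + 5550.75 = 6045.75

C = 6045.75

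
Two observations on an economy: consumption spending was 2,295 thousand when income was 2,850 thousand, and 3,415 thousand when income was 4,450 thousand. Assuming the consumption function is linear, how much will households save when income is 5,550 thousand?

S = 1365

MPC = (3415 − 2295)/(4450 − 2850) = 1120/1600 = 0.7
a = 2295 − 0.7(2850) = 2295 − 1995 = 300
C = 300 + 0.7(5550) = 4185
S = 5550 − 4185 = 1365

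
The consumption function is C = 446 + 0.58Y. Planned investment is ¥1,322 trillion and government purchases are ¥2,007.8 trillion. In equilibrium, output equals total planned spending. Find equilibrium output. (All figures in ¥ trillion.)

Y = C + I + G = 446 + 0.58Y + 1322 + 2007.8
Y − 0.58Y = 3775.8
0.42Y = 3775.8, so Y = 3775.8/0.42 = 8990

Y = 8990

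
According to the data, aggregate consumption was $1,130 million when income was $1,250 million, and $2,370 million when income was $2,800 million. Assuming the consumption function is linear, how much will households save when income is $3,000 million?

S = 470

MPC = (2370 − 1130)/(2800 − 1250) = 1240/1550 = 0.8
a = 1130 − 0.8(1250) = 1130 − 1000 = 130
C = 130 + 0.8(3000) = 2530
S = 3000 − 2530 = 470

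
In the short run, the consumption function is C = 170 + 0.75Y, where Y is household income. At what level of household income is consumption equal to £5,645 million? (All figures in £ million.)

170 + 0.75Y = 5645
0.75Y = 5475, so Y = 5475/0.75 = 7300

Y = 7300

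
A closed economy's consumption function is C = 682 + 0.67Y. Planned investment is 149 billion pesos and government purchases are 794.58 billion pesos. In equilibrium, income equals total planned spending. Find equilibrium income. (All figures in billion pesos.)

Y = 4926

Y = C + I + G = 682 + 0.67Y + 149 + 794.58
Y − 0.67Y = 1625.58
0.33Y = 1625.58, so Y = 1625.58/0.33 = 4926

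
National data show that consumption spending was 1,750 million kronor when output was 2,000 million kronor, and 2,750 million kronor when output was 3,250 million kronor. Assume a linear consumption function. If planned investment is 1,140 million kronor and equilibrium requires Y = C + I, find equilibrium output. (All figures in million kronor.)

MPC = (2750 − 1750)/(3250 − 2000) = 1000/1250 = 0.8
a = 1750 − 0.8(2000) = 150
Equilibrium: Y = 150 + 0.8Y + 1140
0.2Y = 1290, so Y = 1290/0.2 = 6450

Y = 6450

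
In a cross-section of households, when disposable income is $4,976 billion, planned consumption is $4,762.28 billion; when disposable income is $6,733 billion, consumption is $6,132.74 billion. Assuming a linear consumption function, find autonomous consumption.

a = 881

MPC = ΔC/ΔY = (6132.74 − 4762.28)/(6733 − 4976) = 1370.46/1757 = 0.78
a = C − MPC·Y = 4762.28 − 0.78(4976) = 4762.28 − 3881.28 = 881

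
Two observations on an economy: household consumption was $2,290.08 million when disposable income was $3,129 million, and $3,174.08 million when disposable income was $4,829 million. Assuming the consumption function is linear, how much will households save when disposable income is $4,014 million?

MPC = (3174.08 − 2290.08)/(4829 − 3129) = 884/1700 = 0.52
a = 2290.08 − 0.52(3129) = 2290.08 − 1627.08 = 663
C = 663 + 0.52(4014) = 2750.28
S = 4014 − 2750.28 = 1263.72

S = 1263.72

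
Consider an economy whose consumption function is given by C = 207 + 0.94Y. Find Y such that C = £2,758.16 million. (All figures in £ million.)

Y = 2714

207 + 0.94Y = 2758.16
0.94Y = 2551.16, so Y = 2551.16/0.94 = 2714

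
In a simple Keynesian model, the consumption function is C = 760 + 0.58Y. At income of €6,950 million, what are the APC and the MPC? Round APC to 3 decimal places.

MPC = 0.58 (the slope of the consumption function)
C = 760 + 0.58(6950) = 4791, so APC = 4791/6950 = 0.689

APC = 0.689; MPC = 0.58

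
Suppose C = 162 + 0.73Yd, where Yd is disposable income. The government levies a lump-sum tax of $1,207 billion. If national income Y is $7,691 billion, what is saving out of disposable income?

S = 1588.68

Yd = Y − T = 7691 − 1207 = 6484
C = 162 + 0.73(6484) = 162 + 4733.32 = 4895.32
S = Yd − C = 6484 − 4895.32 = 1588.68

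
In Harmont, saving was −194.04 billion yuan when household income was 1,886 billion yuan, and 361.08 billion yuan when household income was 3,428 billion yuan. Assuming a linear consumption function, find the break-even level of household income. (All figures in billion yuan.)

Y = 2425

MPS = ΔS/ΔY = (361.08 − (-194.04))/(3428 − 1886) = 555.12/1542 = 0.36
MPC = 1 − MPS = 0.64
From S(1886) = -194.04: −a + 0.36(1886) = -194.04, so a = 678.96 − (-194.04) = 873
Break-even (S = 0): Y = a/MPS = 873/0.36 = 2425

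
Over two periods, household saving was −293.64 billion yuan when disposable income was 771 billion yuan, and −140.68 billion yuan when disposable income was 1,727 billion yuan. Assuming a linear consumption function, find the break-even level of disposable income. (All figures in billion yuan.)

MPS = ΔS/ΔY = (-140.68 − (-293.64))/(1727 − 771) = 152.96/956 = 0.16
MPC = 1 − MPS = 0.84
From S(771) = -293.64: −a + 0.16(771) = -293.64, so a = 123.36 − (-293.64) = 417
Break-even (S = 0): Y = a/MPS = 417/0.16 = 2606.25

Y = 2606.25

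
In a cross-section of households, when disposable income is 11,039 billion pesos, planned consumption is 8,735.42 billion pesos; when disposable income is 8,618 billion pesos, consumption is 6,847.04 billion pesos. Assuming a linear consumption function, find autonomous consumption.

MPC = ΔC/ΔY = (8735.42 − 6847.04)/(11039 − 8618) = 1888.38/2421 = 0.78
a = C − MPC·Y = 6847.04 − 0.78(8618) = 6847.04 − 6722.04 = 125

a = 125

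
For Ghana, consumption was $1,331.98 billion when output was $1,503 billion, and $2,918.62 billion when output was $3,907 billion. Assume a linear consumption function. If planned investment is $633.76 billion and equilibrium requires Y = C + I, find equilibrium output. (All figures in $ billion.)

Y = 2864

MPC = (2918.62 − 1331.98)/(3907 − 1503) = 1586.64/2404 = 0.66
a = 1331.98 − 0.66(1503) = 340
Equilibrium: Y = 340 + 0.66Y + 633.76
0.34Y = 973.76, so Y = 973.76/0.34 = 2864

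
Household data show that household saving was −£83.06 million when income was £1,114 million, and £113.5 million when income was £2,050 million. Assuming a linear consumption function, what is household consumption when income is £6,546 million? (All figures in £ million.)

MPS = ΔS/ΔY = (113.5 − (-83.06))/(2050 − 1114) = 196.56/936 = 0.21
MPC = 1 − MPS = 0.79
Autonomous saving = -83.06 − 0.21(1114) = -317, so a = 317
C = 317 + 0.79(6546) = 317 + 5171.34 = 5488.34

C = 5488.34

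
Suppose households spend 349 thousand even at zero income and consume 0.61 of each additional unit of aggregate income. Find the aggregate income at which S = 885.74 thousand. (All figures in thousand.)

S = Y − C = -349 + 0.39Y
-349 + 0.39Y = 885.74, so 0.39Y = 1234.74 and Y = 3166

Y = 3166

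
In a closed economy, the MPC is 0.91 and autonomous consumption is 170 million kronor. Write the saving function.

S = Y − C = Y − (170 + 0.91Y) = -170 + (1 − 0.91)Y

S = -170 + 0.09Y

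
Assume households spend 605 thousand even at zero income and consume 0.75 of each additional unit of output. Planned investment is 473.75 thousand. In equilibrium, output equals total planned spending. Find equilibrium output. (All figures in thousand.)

Y = C + I = 605 + 0.75Y + 473.75
Y − 0.75Y = 1078.75
0.25Y = 1078.75, so Y = 1078.75/0.25 = 4315

Y = 4315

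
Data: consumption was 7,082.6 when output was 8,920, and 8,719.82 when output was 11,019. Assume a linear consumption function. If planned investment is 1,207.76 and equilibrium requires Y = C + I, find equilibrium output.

MPC = (8719.82 − 7082.6)/(11019 − 8920) = 1637.22/2099 = 0.78
a = 7082.6 − 0.78(8920) = 125
Equilibrium: Y = 125 + 0.78Y + 1207.76
0.22Y = 1332.76, so Y = 1332.76/0.22 = 6058

Y = 6058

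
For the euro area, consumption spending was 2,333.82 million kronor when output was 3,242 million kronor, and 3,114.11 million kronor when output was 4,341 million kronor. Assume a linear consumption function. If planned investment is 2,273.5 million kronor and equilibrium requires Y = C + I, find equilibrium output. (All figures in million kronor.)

MPC = (3114.11 − 2333.82)/(4341 − 3242) = 780.29/1099 = 0.71
a = 2333.82 − 0.71(3242) = 32
Equilibrium: Y = 32 + 0.71Y + 2273.5
0.29Y = 2305.5, so Y = 2305.5/0.29 = 7950

Y = 7950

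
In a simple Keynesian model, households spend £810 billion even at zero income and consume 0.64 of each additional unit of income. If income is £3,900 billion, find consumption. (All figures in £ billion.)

C = 3306

C = 810 + 0.64(3900) = 810 + 2496 = 3306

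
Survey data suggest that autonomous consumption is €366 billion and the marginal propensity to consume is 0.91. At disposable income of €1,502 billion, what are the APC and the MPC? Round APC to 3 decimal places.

APC = 1.154; MPC = 0.91

MPC = 0.91 (the slope of the consumption function)
C = 366 + 0.91(1502) = 1732.82, so APC = 1732.82/1502 = 1.154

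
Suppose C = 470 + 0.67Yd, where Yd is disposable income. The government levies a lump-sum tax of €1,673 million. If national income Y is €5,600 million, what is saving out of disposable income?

Yd = Y − T = 5600 − 1673 = 3927
C = 470 + 0.67(3927) = 470 + 2631.09 = 3101.09
S = Yd − C = 3927 − 3101.09 = 825.91

S = 825.91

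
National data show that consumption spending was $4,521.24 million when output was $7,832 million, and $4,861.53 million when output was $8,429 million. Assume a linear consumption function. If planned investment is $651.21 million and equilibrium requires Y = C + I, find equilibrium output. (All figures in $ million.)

Y = 1647

MPC = (4861.53 − 4521.24)/(8429 − 7832) = 340.29/597 = 0.57
a = 4521.24 − 0.57(7832) = 57
Equilibrium: Y = 57 + 0.57Y + 651.21
0.43Y = 708.21, so Y = 708.21/0.43 = 1647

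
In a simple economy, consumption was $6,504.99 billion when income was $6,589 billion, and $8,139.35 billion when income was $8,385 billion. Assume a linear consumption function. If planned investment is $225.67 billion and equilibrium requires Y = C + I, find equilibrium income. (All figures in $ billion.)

MPC = (8139.35 − 6504.99)/(8385 − 6589) = 1634.36/1796 = 0.91
a = 6504.99 − 0.91(6589) = 509
Equilibrium: Y = 509 + 0.91Y + 225.67
0.09Y = 734.67, so Y = 734.67/0.09 = 8163

Y = 8163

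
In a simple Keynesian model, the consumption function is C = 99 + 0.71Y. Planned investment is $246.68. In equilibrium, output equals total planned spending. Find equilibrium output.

Y = 1192

Y = C + I = 99 + 0.71Y + 246.68
Y − 0.71Y = 345.68
0.29Y = 345.68, so Y = 345.68/0.29 = 1192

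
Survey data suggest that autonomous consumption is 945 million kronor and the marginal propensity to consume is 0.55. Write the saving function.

S = -945 + 0.45Y

S = Y − C = Y − (945 + 0.55Y) = -945 + (1 − 0.55)Y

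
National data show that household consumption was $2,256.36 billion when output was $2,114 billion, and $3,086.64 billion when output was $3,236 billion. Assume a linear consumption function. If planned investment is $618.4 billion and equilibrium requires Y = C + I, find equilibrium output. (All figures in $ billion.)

MPC = (3086.64 − 2256.36)/(3236 − 2114) = 830.28/1122 = 0.74
a = 2256.36 − 0.74(2114) = 692
Equilibrium: Y = 692 + 0.74Y + 618.4
0.26Y = 1310.4, so Y = 1310.4/0.26 = 5040

Y = 5040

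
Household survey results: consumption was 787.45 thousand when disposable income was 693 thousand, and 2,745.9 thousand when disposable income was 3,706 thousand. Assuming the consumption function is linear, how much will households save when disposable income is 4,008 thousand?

S = 1065.8

MPC = (2745.9 − 787.45)/(3706 − 693) = 1958.45/3013 = 0.65
a = 787.45 − 0.65(693) = 787.45 − 450.45 = 337
C = 337 + 0.65(4008) = 2942.2
S = 4008 − 2942.2 = 1065.8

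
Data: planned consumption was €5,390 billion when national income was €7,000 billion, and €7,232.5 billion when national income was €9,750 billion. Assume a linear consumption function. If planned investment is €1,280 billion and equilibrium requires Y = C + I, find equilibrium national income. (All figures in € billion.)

MPC = (7232.5 − 5390)/(9750 − 7000) = 1842.5/2750 = 0.67
a = 5390 − 0.67(7000) = 700
Equilibrium: Y = 700 + 0.67Y + 1280
0.33Y = 1980, so Y = 1980/0.33 = 6000

Y = 6000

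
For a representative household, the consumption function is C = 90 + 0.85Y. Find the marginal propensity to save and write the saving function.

MPS = 1 − MPC = 1 − 0.85 = 0.15
S = Y − C = -90 + 0.15Y

MPS = 0.15; S = -90 + 0.15Y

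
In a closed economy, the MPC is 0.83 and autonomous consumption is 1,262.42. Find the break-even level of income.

At break-even, C = Y: 1262.42 + 0.83Y = Y
0.17Y = 1262.42, so Y = 1262.42/0.17 = 7426

Y = 7426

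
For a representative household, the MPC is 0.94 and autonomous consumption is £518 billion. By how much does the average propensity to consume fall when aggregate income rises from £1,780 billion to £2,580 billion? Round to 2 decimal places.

At Y = 1780: C = 518 + 0.94(1780) = 2191.2, APC = 2191.2/1780 = 1.231
At Y = 2580: C = 2943.2, APC = 2943.2/2580 = 1.141
Fall in APC = 1.231 − 1.141 = 0.09

ΔAPC = 0.09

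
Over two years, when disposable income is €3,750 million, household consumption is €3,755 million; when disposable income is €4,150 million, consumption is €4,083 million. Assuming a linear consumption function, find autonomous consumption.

MPC = ΔC/ΔY = (4083 − 3755)/(4150 − 3750) = 328/400 = 0.82
a = C − MPC·Y = 3755 − 0.82(3750) = 3755 − 3075 = 680

a = 680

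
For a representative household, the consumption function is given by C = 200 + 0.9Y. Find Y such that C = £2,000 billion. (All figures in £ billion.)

200 + 0.9Y = 2000
0.9Y = 1800, so Y = 1800/0.9 = 2000

Y = 2000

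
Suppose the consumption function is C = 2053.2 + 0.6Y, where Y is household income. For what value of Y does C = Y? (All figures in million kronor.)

Y = 5133

At break-even, C = Y: 2053.2 + 0.6Y = Y
0.4Y = 2053.2, so Y = 2053.2/0.4 = 5133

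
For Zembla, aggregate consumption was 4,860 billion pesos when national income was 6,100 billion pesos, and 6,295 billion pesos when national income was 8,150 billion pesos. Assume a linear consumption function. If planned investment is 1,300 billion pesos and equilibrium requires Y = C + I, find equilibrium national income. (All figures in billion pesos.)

Y = 6300

MPC = (6295 − 4860)/(8150 − 6100) = 1435/2050 = 0.7
a = 4860 − 0.7(6100) = 590
Equilibrium: Y = 590 + 0.7Y + 1300
0.3Y = 1890, so Y = 1890/0.3 = 6300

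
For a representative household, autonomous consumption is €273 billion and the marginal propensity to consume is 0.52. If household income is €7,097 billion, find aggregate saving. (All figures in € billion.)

S = 3133.56

C = 273 + 0.52(7097) = 273 + 3690.44 = 3963.44
S = Y − C = 7097 − 3963.44 = 3133.56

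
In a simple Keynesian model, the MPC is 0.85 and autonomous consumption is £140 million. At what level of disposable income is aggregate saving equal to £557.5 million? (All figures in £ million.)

Y = 4650

S = Y − C = -140 + 0.15Y
-140 + 0.15Y = 557.5, so 0.15Y = 697.5 and Y = 4650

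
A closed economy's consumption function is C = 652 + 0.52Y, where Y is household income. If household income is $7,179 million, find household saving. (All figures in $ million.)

S = 2793.92

C = 652 + 0.52(7179) = 652 + 3733.08 = 4385.08
S = Y − C = 7179 − 4385.08 = 2793.92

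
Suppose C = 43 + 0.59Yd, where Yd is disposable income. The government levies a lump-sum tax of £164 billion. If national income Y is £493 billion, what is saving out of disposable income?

Yd = Y − T = 493 − 164 = 329
C = 43 + 0.59(329) = 43 + 194.11 = 237.11
S = Yd − C = 329 − 237.11 = 91.89

S = 91.89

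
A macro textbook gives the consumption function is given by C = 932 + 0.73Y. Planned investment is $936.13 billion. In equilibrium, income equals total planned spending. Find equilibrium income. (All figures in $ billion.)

Y = C + I = 932 + 0.73Y + 936.13
Y − 0.73Y = 1868.13
0.27Y = 1868.13, so Y = 1868.13/0.27 = 6919

Y = 6919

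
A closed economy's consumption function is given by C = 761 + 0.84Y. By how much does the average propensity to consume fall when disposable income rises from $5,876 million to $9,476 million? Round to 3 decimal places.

At Y = 5876: C = 761 + 0.84(5876) = 5696.84, APC = 5696.84/5876 = 0.9695
At Y = 9476: C = 8720.84, APC = 8720.84/9476 = 0.9203
Fall in APC = 0.9695 − 0.9203 = 0.0492 ≈ 0.049

ΔAPC = 0.049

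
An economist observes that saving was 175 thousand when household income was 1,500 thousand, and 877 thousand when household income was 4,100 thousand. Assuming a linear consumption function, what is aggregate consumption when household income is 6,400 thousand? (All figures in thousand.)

MPS = ΔS/ΔY = (877 − 175)/(4100 − 1500) = 702/2600 = 0.27
MPC = 1 − MPS = 0.73
Autonomous saving = 175 − 0.27(1500) = -230, so a = 230
C = 230 + 0.73(6400) = 230 + 4672 = 4902

C = 4902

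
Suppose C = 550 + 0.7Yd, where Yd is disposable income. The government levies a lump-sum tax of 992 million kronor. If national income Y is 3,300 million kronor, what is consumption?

Yd = Y − T = 3300 − 992 = 2308
C = 550 + 0.7(2308) = 550 + 1615.6 = 2165.6

C = 2165.6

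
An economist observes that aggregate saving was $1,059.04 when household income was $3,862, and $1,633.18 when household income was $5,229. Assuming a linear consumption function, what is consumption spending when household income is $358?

C = 770.64

MPS = ΔS/ΔY = (1633.18 − 1059.04)/(5229 − 3862) = 574.14/1367 = 0.42
MPC = 1 − MPS = 0.58
Autonomous saving = 1059.04 − 0.42(3862) = -563, so a = 563
C = 563 + 0.58(358) = 563 + 207.64 = 770.64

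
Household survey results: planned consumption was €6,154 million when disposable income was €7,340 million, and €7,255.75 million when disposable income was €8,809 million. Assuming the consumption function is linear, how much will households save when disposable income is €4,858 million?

S = 565.5

MPC = (7255.75 − 6154)/(8809 − 7340) = 1101.75/1469 = 0.75
a = 6154 − 0.75(7340) = 6154 − 5505 = 649
C = 649 + 0.75(4858) = 4292.5
S = 4858 − 4292.5 = 565.5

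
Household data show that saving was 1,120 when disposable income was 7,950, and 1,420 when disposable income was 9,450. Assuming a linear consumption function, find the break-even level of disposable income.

Y = 2350

MPS = ΔS/ΔY = (1420 − 1120)/(9450 − 7950) = 300/1500 = 0.2
MPC = 1 − MPS = 0.8
From S(7950) = 1120: −a + 0.2(7950) = 1120, so a = 1590 − 1120 = 470
Break-even (S = 0): Y = a/MPS = 470/0.2 = 2350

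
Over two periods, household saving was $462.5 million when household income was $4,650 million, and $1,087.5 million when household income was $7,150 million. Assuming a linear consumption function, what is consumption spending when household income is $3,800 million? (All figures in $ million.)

MPS = ΔS/ΔY = (1087.5 − 462.5)/(7150 − 4650) = 625/2500 = 0.25
MPC = 1 − MPS = 0.75
Autonomous saving = 462.5 − 0.25(4650) = -700, so a = 700
C = 700 + 0.75(3800) = 700 + 2850 = 3550

C = 3550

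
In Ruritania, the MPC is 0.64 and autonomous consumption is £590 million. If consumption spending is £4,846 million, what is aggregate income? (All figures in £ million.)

590 + 0.64Y = 4846
0.64Y = 4256, so Y = 4256/0.64 = 6650

Y = 6650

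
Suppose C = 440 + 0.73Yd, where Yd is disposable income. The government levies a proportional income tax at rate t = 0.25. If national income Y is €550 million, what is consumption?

Yd = (1 − 0.25)(550) = 0.75(550) = 412.5
C = 440 + 0.73(412.5) = 440 + 301.125 = 741.125

C = 741.125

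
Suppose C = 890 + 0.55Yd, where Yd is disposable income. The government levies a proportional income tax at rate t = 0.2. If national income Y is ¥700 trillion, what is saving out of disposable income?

Yd = (1 − 0.2)(700) = 0.8(700) = 560
C = 890 + 0.55(560) = 890 + 308 = 1198
S = Yd − C = 560 − 1198 = -638

S = -638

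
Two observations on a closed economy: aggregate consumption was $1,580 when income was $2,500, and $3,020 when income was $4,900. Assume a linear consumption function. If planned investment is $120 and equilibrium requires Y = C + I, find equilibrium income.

Y = 500

MPC = (3020 − 1580)/(4900 − 2500) = 1440/2400 = 0.6
a = 1580 − 0.6(2500) = 80
Equilibrium: Y = 80 + 0.6Y + 120
0.4Y = 200, so Y = 200/0.4 = 500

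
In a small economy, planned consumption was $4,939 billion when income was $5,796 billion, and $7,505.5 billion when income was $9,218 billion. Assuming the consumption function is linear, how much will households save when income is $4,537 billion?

S = 542.25

MPC = (7505.5 − 4939)/(9218 − 5796) = 2566.5/3422 = 0.75
a = 4939 − 0.75(5796) = 4939 − 4347 = 592
C = 592 + 0.75(4537) = 3994.75
S = 4537 − 3994.75 = 542.25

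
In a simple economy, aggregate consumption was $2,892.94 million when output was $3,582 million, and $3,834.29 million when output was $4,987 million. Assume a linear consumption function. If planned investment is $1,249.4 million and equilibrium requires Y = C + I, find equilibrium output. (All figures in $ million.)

Y = 5280

MPC = (3834.29 − 2892.94)/(4987 − 3582) = 941.35/1405 = 0.67
a = 2892.94 − 0.67(3582) = 493
Equilibrium: Y = 493 + 0.67Y + 1249.4
0.33Y = 1742.4, so Y = 1742.4/0.33 = 5280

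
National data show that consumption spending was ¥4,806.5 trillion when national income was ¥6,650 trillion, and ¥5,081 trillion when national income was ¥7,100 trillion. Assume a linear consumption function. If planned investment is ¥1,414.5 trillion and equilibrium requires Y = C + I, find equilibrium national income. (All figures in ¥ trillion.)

Y = 5550

MPC = (5081 − 4806.5)/(7100 − 6650) = 274.5/450 = 0.61
a = 4806.5 − 0.61(6650) = 750
Equilibrium: Y = 750 + 0.61Y + 1414.5
0.39Y = 2164.5, so Y = 2164.5/0.39 = 5550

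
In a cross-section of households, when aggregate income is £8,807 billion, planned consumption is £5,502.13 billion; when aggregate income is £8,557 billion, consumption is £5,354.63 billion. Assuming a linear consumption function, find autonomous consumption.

a = 306

MPC = ΔC/ΔY = (5502.13 − 5354.63)/(8807 − 8557) = 147.5/250 = 0.59
a = C − MPC·Y = 5354.63 − 0.59(8557) = 5354.63 − 5048.63 = 306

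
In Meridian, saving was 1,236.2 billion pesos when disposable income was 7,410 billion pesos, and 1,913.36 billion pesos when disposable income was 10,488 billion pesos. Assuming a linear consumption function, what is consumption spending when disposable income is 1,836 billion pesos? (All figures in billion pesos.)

C = 1826.08

MPS = ΔS/ΔY = (1913.36 − 1236.2)/(10488 − 7410) = 677.16/3078 = 0.22
MPC = 1 − MPS = 0.78
Autonomous saving = 1236.2 − 0.22(7410) = -394, so a = 394
C = 394 + 0.78(1836) = 394 + 1432.08 = 1826.08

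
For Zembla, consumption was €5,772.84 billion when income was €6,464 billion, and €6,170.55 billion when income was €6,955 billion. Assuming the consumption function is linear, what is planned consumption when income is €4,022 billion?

C = 3794.82

MPC = (6170.55 − 5772.84)/(6955 − 6464) = 397.71/491 = 0.81
a = 5772.84 − 0.81(6464) = 5772.84 − 5235.84 = 537
C = 537 + 0.81(4022) = 537 + 3257.82 = 3794.82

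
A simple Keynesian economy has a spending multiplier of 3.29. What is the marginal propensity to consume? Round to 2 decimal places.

k = 1/(1 − MPC), so 1 − MPC = 1/k = 1/3.29 = 0.3040
MPC = 1 − 0.3040 = 0.70

MPC = 0.70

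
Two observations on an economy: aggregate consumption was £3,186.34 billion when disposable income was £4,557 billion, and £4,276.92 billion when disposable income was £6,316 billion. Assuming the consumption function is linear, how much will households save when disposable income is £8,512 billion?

MPC = (4276.92 − 3186.34)/(6316 − 4557) = 1090.58/1759 = 0.62
a = 3186.34 − 0.62(4557) = 3186.34 − 2825.34 = 361
C = 361 + 0.62(8512) = 5638.44
S = 8512 − 5638.44 = 2873.56

S = 2873.56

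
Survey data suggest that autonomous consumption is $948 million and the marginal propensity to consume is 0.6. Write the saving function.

S = -948 + 0.4Y

S = Y − C = Y − (948 + 0.6Y) = -948 + (1 − 0.6)Y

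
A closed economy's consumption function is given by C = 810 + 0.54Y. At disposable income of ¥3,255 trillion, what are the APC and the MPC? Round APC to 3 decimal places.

MPC = 0.54 (the slope of the consumption function)
C = 810 + 0.54(3255) = 2567.7, so APC = 2567.7/3255 = 0.789

APC = 0.789; MPC = 0.54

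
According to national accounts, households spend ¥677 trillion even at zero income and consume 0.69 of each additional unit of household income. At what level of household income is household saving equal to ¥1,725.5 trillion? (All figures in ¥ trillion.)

S = Y − C = -677 + 0.31Y
-677 + 0.31Y = 1725.5, so 0.31Y = 2402.5 and Y = 7750

Y = 7750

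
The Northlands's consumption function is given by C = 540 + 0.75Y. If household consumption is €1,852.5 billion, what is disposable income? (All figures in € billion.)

540 + 0.75Y = 1852.5
0.75Y = 1312.5, so Y = 1312.5/0.75 = 1750

Y = 1750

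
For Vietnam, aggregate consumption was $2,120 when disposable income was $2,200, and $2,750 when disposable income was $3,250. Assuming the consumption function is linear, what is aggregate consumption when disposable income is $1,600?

C = 1760

MPC = (2750 − 2120)/(3250 − 2200) = 630/1050 = 0.6
a = 2120 − 0.6(2200) = 2120 − 1320 = 800
C = 800 + 0.6(1600) = 800 + 960 = 1760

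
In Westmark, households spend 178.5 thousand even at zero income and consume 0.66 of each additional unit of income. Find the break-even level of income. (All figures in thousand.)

Y = 525

At break-even, C = Y: 178.5 + 0.66Y = Y
0.34Y = 178.5, so Y = 178.5/0.34 = 525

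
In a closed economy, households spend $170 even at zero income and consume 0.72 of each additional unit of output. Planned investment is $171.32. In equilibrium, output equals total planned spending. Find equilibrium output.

Y = 1219

Y = C + I = 170 + 0.72Y + 171.32
Y − 0.72Y = 341.32
0.28Y = 341.32, so Y = 341.32/0.28 = 1219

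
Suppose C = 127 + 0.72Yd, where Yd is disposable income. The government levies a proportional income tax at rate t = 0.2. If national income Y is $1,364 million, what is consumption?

C = 912.664

Yd = (1 − 0.2)(1364) = 0.8(1364) = 1091.2
C = 127 + 0.72(1091.2) = 127 + 785.664 = 912.664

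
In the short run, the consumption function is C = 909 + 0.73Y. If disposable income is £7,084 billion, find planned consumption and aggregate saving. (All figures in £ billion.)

C = 909 + 0.73(7084) = 909 + 5171.32 = 6080.32
S = Y − C = 7084 − 6080.32 = 1003.68

C = 6080.32; S = 1003.68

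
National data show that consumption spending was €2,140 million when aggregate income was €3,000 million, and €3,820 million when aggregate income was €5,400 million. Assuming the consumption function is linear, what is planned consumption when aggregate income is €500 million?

MPC = (3820 − 2140)/(5400 − 3000) = 1680/2400 = 0.7
a = 2140 − 0.7(3000) = 2140 − 2100 = 40
C = 40 + 0.7(500) = 40 + 350 = 390

C = 390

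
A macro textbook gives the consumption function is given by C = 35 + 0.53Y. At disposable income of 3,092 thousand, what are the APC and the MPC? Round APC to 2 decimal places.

MPC = 0.53 (the slope of the consumption function)
C = 35 + 0.53(3092) = 1673.76, so APC = 1673.76/3092 = 0.54

APC = 0.54; MPC = 0.53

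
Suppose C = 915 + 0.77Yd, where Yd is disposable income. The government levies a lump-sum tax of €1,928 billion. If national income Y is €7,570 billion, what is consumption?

C = 5259.34

Yd = Y − T = 7570 − 1928 = 5642
C = 915 + 0.77(5642) = 915 + 4344.34 = 5259.34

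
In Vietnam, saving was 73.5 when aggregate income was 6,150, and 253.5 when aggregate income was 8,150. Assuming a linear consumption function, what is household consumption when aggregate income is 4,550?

C = 4620.5

MPS = ΔS/ΔY = (253.5 − 73.5)/(8150 − 6150) = 180/2000 = 0.09
MPC = 1 − MPS = 0.91
Autonomous saving = 73.5 − 0.09(6150) = -480, so a = 480
C = 480 + 0.91(4550) = 480 + 4140.5 = 4620.5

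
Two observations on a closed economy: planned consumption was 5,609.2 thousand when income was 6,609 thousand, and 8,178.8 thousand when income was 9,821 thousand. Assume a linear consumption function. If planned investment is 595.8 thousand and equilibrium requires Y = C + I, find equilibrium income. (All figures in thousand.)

Y = 4589

MPC = (8178.8 − 5609.2)/(9821 − 6609) = 2569.6/3212 = 0.8
a = 5609.2 − 0.8(6609) = 322
Equilibrium: Y = 322 + 0.8Y + 595.8
0.2Y = 917.8, so Y = 917.8/0.2 = 4589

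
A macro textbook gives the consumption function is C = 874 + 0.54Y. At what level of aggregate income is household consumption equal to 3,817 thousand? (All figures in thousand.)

Y = 5450

874 + 0.54Y = 3817
0.54Y = 2943, so Y = 2943/0.54 = 5450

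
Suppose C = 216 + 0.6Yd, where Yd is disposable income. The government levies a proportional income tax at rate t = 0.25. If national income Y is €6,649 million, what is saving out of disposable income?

S = 1778.7

Yd = (1 − 0.25)(6649) = 0.75(6649) = 4986.75
C = 216 + 0.6(4986.75) = 216 + 2992.05 = 3208.05
S = Yd − C = 4986.75 − 3208.05 = 1778.7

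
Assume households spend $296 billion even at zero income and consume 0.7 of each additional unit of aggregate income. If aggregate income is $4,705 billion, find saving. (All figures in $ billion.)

C = 296 + 0.7(4705) = 296 + 3293.5 = 3589.5
S = Y − C = 4705 − 3589.5 = 1115.5

S = 1115.5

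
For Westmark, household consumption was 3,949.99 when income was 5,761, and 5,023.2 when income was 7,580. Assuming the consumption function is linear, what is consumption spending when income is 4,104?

MPC = (5023.2 − 3949.99)/(7580 − 5761) = 1073.21/1819 = 0.59
a = 3949.99 − 0.59(5761) = 3949.99 − 3398.99 = 551
C = 551 + 0.59(4104) = 551 + 2421.36 = 2972.36

C = 2972.36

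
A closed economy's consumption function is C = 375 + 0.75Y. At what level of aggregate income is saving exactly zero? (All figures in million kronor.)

At break-even, C = Y: 375 + 0.75Y = Y
0.25Y = 375, so Y = 375/0.25 = 1500

Y = 1500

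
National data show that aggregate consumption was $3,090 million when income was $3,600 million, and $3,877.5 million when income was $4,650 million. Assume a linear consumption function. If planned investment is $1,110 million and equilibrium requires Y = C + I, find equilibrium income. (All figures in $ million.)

Y = 6000

MPC = (3877.5 − 3090)/(4650 − 3600) = 787.5/1050 = 0.75
a = 3090 − 0.75(3600) = 390
Equilibrium: Y = 390 + 0.75Y + 1110
0.25Y = 1500, so Y = 1500/0.25 = 6000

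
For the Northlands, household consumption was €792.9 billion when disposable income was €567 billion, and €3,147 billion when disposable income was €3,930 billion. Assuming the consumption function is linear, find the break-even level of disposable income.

Y = 1320

MPC = (3147 − 792.9)/(3930 − 567) = 2354.1/3363 = 0.7
a = 792.9 − 0.7(567) = 792.9 − 396.9 = 396
Break-even: Y = a/(1−MPC) = 396/0.3 = 1320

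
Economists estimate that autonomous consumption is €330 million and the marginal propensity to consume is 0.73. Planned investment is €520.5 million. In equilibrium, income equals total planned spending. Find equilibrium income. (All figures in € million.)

Y = 3150

Y = C + I = 330 + 0.73Y + 520.5
Y − 0.73Y = 850.5
0.27Y = 850.5, so Y = 850.5/0.27 = 3150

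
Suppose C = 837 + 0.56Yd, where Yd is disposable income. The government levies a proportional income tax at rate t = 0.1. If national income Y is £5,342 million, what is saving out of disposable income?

S = 1278.432

Yd = (1 − 0.1)(5342) = 0.9(5342) = 4807.8
C = 837 + 0.56(4807.8) = 837 + 2692.368 = 3529.368
S = Yd − C = 4807.8 − 3529.368 = 1278.432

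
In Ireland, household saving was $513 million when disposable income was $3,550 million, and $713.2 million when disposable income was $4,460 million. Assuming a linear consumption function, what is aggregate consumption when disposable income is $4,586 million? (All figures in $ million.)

MPS = ΔS/ΔY = (713.2 − 513)/(4460 − 3550) = 200.2/910 = 0.22
MPC = 1 − MPS = 0.78
Autonomous saving = 513 − 0.22(3550) = -268, so a = 268
C = 268 + 0.78(4586) = 268 + 3577.08 = 3845.08

C = 3845.08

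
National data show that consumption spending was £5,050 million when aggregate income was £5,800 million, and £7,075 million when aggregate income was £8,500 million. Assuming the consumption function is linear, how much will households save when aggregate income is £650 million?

MPC = (7075 − 5050)/(8500 − 5800) = 2025/2700 = 0.75
a = 5050 − 0.75(5800) = 5050 − 4350 = 700
C = 700 + 0.75(650) = 1187.5
S = 650 − 1187.5 = -537.5

S = -537.5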